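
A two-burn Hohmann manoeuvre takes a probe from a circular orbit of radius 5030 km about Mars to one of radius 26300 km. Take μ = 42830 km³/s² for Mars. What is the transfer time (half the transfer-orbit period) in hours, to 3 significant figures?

t = 8.27 hours

Transfer-ellipse semi-major axis a_t = (r₁ + r₂)/2 = (5030 + 26300)/2 = 15665 km.
Transfer time t = π√(a_t³/μ) = π√((15665)³ / 42830) = 29760 s.
Converting: 29760 s ÷ 3600 s/hour = 8.27 hours.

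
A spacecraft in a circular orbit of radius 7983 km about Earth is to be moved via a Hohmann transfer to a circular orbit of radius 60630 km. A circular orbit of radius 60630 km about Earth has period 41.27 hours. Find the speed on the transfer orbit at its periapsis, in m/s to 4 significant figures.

From Kepler's third law T² = 4π²r³/μ at r = 60630 km, T = 41.27 hours = 41.27 × 3600 s = 1.48572×10^5 s: μ = 4π²r³/T² = 3.98610×10^5 km³/s².
The Hohmann ellipse has a_t = (r₁ + r₂)/2 = 34306.5 km.
At periapsis, r = 7983 km.
From the vis-viva equation, v = √[μ(2/r − 1/a_t)] = 9.394 km/s.

v = 9394 m/s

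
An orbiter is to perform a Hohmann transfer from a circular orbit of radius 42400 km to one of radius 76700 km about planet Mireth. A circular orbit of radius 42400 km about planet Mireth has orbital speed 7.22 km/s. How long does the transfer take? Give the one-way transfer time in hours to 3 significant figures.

From the circular-orbit relation v² = μ/r at r = 42400 km: μ = v²r = (7.22)² × 42400 = 2.21024×10^6 km³/s².
The Hohmann ellipse has a_t = (r₁ + r₂)/2 = 59550 km.
Transfer time t = π√(a_t³/μ) = π√((59550)³ / 2.21024×10^6) = 30710 s.
Converting: 30710 s ÷ 3600 s/hour = 8.53 hours.

t = 8.53 hours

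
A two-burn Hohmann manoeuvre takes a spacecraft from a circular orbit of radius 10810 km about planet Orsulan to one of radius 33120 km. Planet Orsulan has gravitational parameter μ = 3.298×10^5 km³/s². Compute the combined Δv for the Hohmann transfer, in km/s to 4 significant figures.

Semi-major axis of the transfer orbit: a_t = (10810 + 33120)/2 = 21965 km.
Circular speed at r₁: v₁ = √(μ/r₁) = √(3.298×10^5/10810) = 5.5235 km/s.
On the transfer ellipse at r₁, v² = μ(2/r − 1/a) gives v_p = √[μ(2/r₁ − 1/a_t)] = 6.7825 km/s.
First burn Δv₁ = |v_p − v₁| = 1.259 km/s.
Circular speed at r₂: v₂ = √(μ/r₂) = 3.155587 km/s.
Transfer-orbit speed at r₂: v_a = √[μ(2/r₂ − 1/a_t)] = 2.213744 km/s.
Second burn Δv₂ = |v₂ − v_a| = 0.9418 km/s.
Δv = Δv₁ + Δv₂ = 1.259 + 0.9418 = 2.201 km/s.

Δv = 2.201 km/s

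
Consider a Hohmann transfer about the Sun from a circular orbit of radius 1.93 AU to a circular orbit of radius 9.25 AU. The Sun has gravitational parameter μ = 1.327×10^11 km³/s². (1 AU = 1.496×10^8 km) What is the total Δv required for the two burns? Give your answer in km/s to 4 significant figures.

Δv = 10.18 km/s

In km: r₁ = 1.93 × 1.496×10^8 = 2.88728×10^8 km; r₂ = 9.25 × 1.496×10^8 = 1.3838×10^9 km.
The Hohmann ellipse has a_t = (r₁ + r₂)/2 = 8.36264×10^8 km.
Circular speed at r₁: v₁ = √(μ/r₁) = √(1.327×10^11/2.88728×10^8) = 21.4383 km/s.
Transfer-orbit speed at r₁ (vis-viva equation): v_p = √[μ(2/r₁ − 1/a_t)] = 27.5776 km/s.
First burn Δv₁ = |v_p − v₁| = 6.139 km/s.
Circular speed at r₂: v₂ = √(μ/r₂) = 9.793 km/s.
Transfer-orbit speed at r₂: v_a = √[μ(2/r₂ − 1/a_t)] = 5.754 km/s.
Second burn Δv₂ = |v₂ − v_a| = 4.039 km/s.
Total Δv = Δv₁ + Δv₂ = 10.18 km/s.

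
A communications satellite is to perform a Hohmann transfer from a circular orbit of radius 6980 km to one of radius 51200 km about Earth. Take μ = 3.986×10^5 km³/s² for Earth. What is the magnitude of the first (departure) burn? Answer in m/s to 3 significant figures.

Semi-major axis of the transfer orbit: a_t = (6980 + 51200)/2 = 29090 km.
On the circular orbit at r = 6980 km, v_c = √(μ/r) = 7.55685 km/s.
Vis-viva on the transfer ellipse at r = 6980 km gives v_t = √[μ(2/r − 1/a_t)] = 10.0255 km/s.
Δv₁ = |v_t − v_c| = |10.0255 − 7.55685| = 2.469 km/s.

Δv₁ = 2470 m/s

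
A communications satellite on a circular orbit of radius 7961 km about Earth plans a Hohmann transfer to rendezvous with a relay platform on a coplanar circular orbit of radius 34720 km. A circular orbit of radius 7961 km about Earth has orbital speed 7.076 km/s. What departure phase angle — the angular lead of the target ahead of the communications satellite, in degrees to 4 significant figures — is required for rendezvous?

φ = 93.26°

From the circular-orbit relation v² = μ/r at r = 7961 km: μ = v²r = (7.076)² × 7961 = 3.98605×10^5 km³/s².
Transfer-ellipse semi-major axis a_t = (r₁ + r₂)/2 = (7961 + 34720)/2 = 21340.5 km.
Transfer time t = π√(a_t³/μ) = 15513 s.
Target angular speed ω₂ = √(μ/r₂³) = 9.7589×10^-5 rad/s.
Angle swept by the target during transfer: ω₂·t = 1.5139 rad = 86.74°.
The communications satellite traverses 180° on the transfer ellipse, so the target must lead by 180° − 86.74° = 93.26°.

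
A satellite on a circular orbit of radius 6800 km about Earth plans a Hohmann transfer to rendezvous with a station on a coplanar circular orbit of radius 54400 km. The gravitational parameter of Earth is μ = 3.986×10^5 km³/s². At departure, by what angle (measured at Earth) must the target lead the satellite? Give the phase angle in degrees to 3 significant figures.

Semi-major axis of the transfer orbit: a_t = (6800 + 54400)/2 = 30600 km.
Transfer time t = π√(a_t³/μ) = 26636 s.
Target angular speed ω₂ = √(μ/r₂³) = 4.9759×10^-5 rad/s.
Angle swept by the target during transfer: ω₂·t = 1.3254 rad = 75.94°.
The satellite traverses 180° on the transfer ellipse, so the target must lead by 180° − 75.94° = 104°.

φ = 104°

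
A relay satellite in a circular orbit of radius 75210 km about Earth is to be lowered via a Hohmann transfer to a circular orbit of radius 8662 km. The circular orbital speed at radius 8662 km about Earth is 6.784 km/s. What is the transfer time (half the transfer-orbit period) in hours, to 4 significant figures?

t = 11.87 hours

From the circular-orbit relation v² = μ/r at r = 8662 km: μ = v²r = (6.784)² × 8662 = 3.98648×10^5 km³/s².
The Hohmann ellipse has a_t = (r₁ + r₂)/2 = 41936 km.
Transfer time t = π√(a_t³/μ) = π√((41936)³ / 3.98648×10^5) = 42730 s.
Converting: 42730 s ÷ 3600 s/hour = 11.87 hours.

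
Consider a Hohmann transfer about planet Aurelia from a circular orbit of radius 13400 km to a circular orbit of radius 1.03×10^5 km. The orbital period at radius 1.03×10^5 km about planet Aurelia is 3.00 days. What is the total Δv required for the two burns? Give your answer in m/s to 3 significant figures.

From Kepler's third law T² = 4π²r³/μ at r = 1.03×10^5 km, T = 3.00 days = 3.00 × 86400 s = 2.592×10^5 s: μ = 4π²r³/T² = 6.42098×10^5 km³/s².
Transfer-ellipse semi-major axis a_t = (r₁ + r₂)/2 = (13400 + 1.030×10^5)/2 = 58200 km.
At r₁ the circular-orbit speed is v₁ = √(μ/r₁) = 6.9223 km/s.
On the transfer ellipse at r₁, vis-viva gives v_p = √[μ(2/r₁ − 1/a_t)] = 9.2089 km/s.
First burn Δv₁ = |v_p − v₁| = 2.2866 km/s.
Circular speed at r₂: v₂ = √(μ/r₂) = 2.496790 km/s.
Transfer-orbit speed at r₂: v_a = √[μ(2/r₂ − 1/a_t)] = 1.198045 km/s.
Second burn Δv₂ = |v₂ − v_a| = 1.2987 km/s.
Total Δv = Δv₁ + Δv₂ = 3.585 km/s.

Δv = 3590 m/s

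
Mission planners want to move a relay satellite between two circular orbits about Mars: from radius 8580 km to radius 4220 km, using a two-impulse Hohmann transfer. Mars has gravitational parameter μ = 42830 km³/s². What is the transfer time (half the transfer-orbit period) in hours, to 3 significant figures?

The Hohmann ellipse has a_t = (r₁ + r₂)/2 = 6400 km.
Half the transfer-orbit period gives t = π√(a_t³/μ) = 7772 s.
Converting: 7772 s ÷ 3600 s/hour = 2.16 hours.

t = 2.16 hours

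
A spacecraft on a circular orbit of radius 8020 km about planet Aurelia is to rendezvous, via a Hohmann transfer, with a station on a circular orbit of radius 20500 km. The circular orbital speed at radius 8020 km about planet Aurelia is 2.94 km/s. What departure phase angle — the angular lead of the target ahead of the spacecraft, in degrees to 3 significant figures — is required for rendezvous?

From the circular-orbit relation v² = μ/r at r = 8020 km: μ = v²r = (2.94)² × 8020 = 69321.7 km³/s².
Transfer-ellipse semi-major axis a_t = (r₁ + r₂)/2 = (8020 + 20500)/2 = 14260 km.
The half-period of the transfer ellipse is t = π√(a_t³/μ) = 20318.6 s.
Target angular speed ω₂ = √(μ/r₂³) = 8.97023×10^-5 rad/s.
Angle swept by the target during transfer: ω₂·t = 1.8226 rad = 104.4°.
Arrival is 180° from departure on the ellipse, so φ = 180° − 104.4° = 75.6°.

φ = 75.6°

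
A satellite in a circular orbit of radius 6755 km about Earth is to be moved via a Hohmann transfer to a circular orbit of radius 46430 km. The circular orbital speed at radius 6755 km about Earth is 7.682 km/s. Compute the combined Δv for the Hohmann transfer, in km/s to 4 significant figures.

Δv = 3.922 km/s

From the circular-orbit relation v² = μ/r at r = 6755 km: μ = v²r = (7.682)² × 6755 = 3.98634×10^5 km³/s².
Transfer-ellipse semi-major axis a_t = (r₁ + r₂)/2 = (6755 + 46430)/2 = 26592.5 km.
At r₁ the circular-orbit speed is v₁ = √(μ/r₁) = 7.6820 km/s.
Transfer-orbit speed at r₁ (v² = μ(2/r − 1/a)): v_p = √[μ(2/r₁ − 1/a_t)] = 10.151 km/s.
First burn Δv₁ = |v_p − v₁| = 2.469 km/s.
At r₂, v₂ = √(μ/r₂) = 2.930 km/s.
Transfer-orbit speed at r₂: v_a = √[μ(2/r₂ − 1/a_t)] = 1.477 km/s.
Second burn Δv₂ = |v₂ − v_a| = 1.453 km/s.
Δv = Δv₁ + Δv₂ = 2.469 + 1.453 = 3.922 km/s.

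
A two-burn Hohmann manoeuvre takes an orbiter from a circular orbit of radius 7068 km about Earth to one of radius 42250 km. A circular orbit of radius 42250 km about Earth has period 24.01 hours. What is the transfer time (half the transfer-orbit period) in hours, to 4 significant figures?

t = 5.353 hours

From Kepler's third law T² = 4π²r³/μ at r = 42250 km, T = 24.01 hours = 24.01 × 3600 s = 86436 s: μ = 4π²r³/T² = 3.98520×10^5 km³/s².
Transfer-ellipse semi-major axis a_t = (r₁ + r₂)/2 = (7068 + 42250)/2 = 24659 km.
Half the transfer-orbit period gives t = π√(a_t³/μ) = 19270 s.
Converting: 19270 s ÷ 3600 s/hour = 5.353 hours.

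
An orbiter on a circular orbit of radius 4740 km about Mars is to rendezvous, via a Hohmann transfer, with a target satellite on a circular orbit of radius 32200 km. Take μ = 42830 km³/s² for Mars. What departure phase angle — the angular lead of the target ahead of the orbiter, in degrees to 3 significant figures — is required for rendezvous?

Semi-major axis of the transfer orbit: a_t = (4740 + 32200)/2 = 18470 km.
Transfer time t = π√(a_t³/μ) = 38104 s.
The target's mean motion on its circular orbit is ω₂ = √(μ/r₂³) = 3.5817×10^-5 rad/s.
Angle swept by the target during transfer: ω₂·t = 1.3648 rad = 78.20°.
The orbiter traverses 180° on the transfer ellipse, so the target must lead by 180° − 78.20° = 102°.

φ = 102°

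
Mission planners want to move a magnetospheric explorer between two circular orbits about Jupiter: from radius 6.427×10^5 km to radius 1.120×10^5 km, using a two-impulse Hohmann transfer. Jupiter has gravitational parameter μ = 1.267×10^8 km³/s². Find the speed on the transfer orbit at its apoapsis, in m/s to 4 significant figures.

Transfer-ellipse semi-major axis a_t = (r₁ + r₂)/2 = (6.427×10^5 + 1.120×10^5)/2 = 3.7735×10^5 km.
At apoapsis, r = 6.427×10^5 km.
From the vis-viva equation, v = √[μ(2/r − 1/a_t)] = 7.649 km/s.

v = 7649 m/s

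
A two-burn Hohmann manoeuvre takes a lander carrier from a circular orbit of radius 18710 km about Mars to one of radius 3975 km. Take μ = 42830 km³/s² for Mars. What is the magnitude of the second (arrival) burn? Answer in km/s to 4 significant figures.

Δv₂ = 0.9334 km/s

Transfer-ellipse semi-major axis a_t = (r₁ + r₂)/2 = (18710 + 3975)/2 = 11342.5 km.
Circular speed at r = 3975 km: v_c = √(μ/r) = 3.2825 km/s.
Vis-viva on the transfer ellipse at r = 3975 km gives v_t = √[μ(2/r − 1/a_t)] = 4.2159 km/s.
Δv₂ = |v_t − v_c| = |4.2159 − 3.2825| = 0.9334 km/s.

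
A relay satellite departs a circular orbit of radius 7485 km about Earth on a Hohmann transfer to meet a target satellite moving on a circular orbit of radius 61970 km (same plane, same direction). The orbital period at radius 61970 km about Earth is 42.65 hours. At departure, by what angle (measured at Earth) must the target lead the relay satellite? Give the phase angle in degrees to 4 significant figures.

φ = 104.5°

From Kepler's third law T² = 4π²r³/μ at r = 61970 km, T = 42.65 hours = 42.65 × 3600 s = 1.5354×10^5 s: μ = 4π²r³/T² = 3.98530×10^5 km³/s².
Semi-major axis of the transfer orbit: a_t = (7485 + 61970)/2 = 34727.5 km.
Transfer time t = π√(a_t³/μ) = 32205 s.
The target's mean motion on its circular orbit is ω₂ = √(μ/r₂³) = 4.0922×10^-5 rad/s.
Angle swept by the target during transfer: ω₂·t = 1.3179 rad = 75.51°.
The relay satellite traverses 180° on the transfer ellipse, so the target must lead by 180° − 75.51° = 104.5°.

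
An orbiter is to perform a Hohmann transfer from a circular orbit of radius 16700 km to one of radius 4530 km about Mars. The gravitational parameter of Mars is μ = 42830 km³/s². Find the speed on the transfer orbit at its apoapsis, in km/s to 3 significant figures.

v = 1.05 km/s

Semi-major axis of the transfer orbit: a_t = (16700 + 4530)/2 = 10615 km.
The apoapsis of the transfer ellipse is at r = 16700 km.
Applying v² = μ(2/r − 1/a_t): v = 1.046 km/s.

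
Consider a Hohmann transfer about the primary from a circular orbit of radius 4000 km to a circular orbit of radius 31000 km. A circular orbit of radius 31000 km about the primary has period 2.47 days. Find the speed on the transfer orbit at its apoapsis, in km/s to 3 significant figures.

From Kepler's third law T² = 4π²r³/μ at r = 31000 km, T = 2.47 days = 2.47 × 86400 s = 2.13408×10^5 s: μ = 4π²r³/T² = 25824.0 km³/s².
Semi-major axis of the transfer orbit: a_t = (4000 + 31000)/2 = 17500 km.
The apoapsis of the transfer ellipse is at r = 31000 km.
From the vis-viva equation, v = √[μ(2/r − 1/a_t)] = 0.4364 km/s.

v = 0.436 km/s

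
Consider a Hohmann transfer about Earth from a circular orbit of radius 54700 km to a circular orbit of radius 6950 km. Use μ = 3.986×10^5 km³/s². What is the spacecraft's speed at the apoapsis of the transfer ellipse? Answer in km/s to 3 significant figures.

Semi-major axis of the transfer orbit: a_t = (54700 + 6950)/2 = 30825 km.
At apoapsis, r = 54700 km.
From the vis-viva equation, v = √[μ(2/r − 1/a_t)] = 1.282 km/s.

v = 1.28 km/s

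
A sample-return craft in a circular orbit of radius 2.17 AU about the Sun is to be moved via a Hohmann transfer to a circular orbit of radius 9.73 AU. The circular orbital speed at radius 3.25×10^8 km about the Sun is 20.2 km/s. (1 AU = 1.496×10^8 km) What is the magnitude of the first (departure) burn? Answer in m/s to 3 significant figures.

From the circular-orbit relation v² = μ/r at r = 3.25×10^8 km: μ = v²r = (20.2)² × 3.25×10^8 = 1.32613×10^11 km³/s².
In km: r₁ = 2.17 × 1.496×10^8 = 3.24632×10^8 km; r₂ = 9.73 × 1.496×10^8 = 1.455608×10^9 km.
Transfer-ellipse semi-major axis a_t = (r₁ + r₂)/2 = (3.24632×10^8 + 1.455608×10^9)/2 = 8.9012×10^8 km.
On the circular orbit at r = 3.24632×10^8 km, v_c = √(μ/r) = 20.211 km/s.
Vis-viva on the transfer ellipse at r = 3.24632×10^8 km gives v_t = √[μ(2/r − 1/a_t)] = 25.846 km/s.
Δv₁ = |v_t − v_c| = |25.846 − 20.211| = 5.635 km/s.

Δv₁ = 5630 m/s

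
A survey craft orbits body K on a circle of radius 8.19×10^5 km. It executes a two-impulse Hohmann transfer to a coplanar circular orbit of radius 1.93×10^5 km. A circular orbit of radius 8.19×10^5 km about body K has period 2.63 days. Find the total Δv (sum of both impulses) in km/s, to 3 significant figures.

From Kepler's third law T² = 4π²r³/μ at r = 8.19×10^5 km, T = 2.63 days = 2.63 × 86400 s = 2.27232×10^5 s: μ = 4π²r³/T² = 4.20022×10^8 km³/s².
Semi-major axis of the transfer orbit: a_t = (8.190×10^5 + 1.930×10^5)/2 = 5.060×10^5 km.
Circular speed at r₁: v₁ = √(μ/r₁) = √(4.20022×10^8/8.190×10^5) = 22.65 km/s.
On the transfer ellipse at r₁, vis-viva gives v_a = √[μ(2/r₁ − 1/a_t)] = 13.99 km/s.
First burn Δv₁ = |v_a − v₁| = 8.660 km/s.
Circular speed at r₂: v₂ = √(μ/r₂) = 46.65 km/s.
Transfer-orbit speed at r₂: v_p = √[μ(2/r₂ − 1/a_t)] = 59.35 km/s.
Second burn Δv₂ = |v₂ − v_p| = 12.70 km/s.
Δv = Δv₁ + Δv₂ = 8.660 + 12.70 = 21.36 km/s.

Δv = 21.4 km/s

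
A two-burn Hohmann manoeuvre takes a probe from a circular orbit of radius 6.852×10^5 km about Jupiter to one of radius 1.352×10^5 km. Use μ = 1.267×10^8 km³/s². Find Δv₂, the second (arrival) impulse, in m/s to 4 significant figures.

Transfer-ellipse semi-major axis a_t = (r₁ + r₂)/2 = (6.852×10^5 + 1.352×10^5)/2 = 4.102×10^5 km.
Circular speed at r = 1.352×10^5 km: v_c = √(μ/r) = 30.613 km/s.
Transfer-orbit speed at the same r (vis-viva, a = a_t): v_t = √[μ(2/r − 1/a_t)] = 39.565 km/s.
Δv₂ = |v_t − v_c| = |39.565 − 30.613| = 8.952 km/s.

Δv₂ = 8952 m/s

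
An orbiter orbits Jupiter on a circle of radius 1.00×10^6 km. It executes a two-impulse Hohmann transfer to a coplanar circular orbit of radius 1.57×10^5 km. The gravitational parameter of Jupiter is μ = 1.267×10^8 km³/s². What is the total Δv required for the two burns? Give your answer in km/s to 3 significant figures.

Transfer-ellipse semi-major axis a_t = (r₁ + r₂)/2 = (1.000×10^6 + 1.570×10^5)/2 = 5.785×10^5 km.
At r₁ the circular-orbit speed is v₁ = √(μ/r₁) = 11.256 km/s.
Transfer-orbit speed at r₁ (vis-viva equation): v_a = √[μ(2/r₁ − 1/a_t)] = 5.8639 km/s.
First burn Δv₁ = |v_a − v₁| = 5.392 km/s.
Circular speed at r₂: v₂ = √(μ/r₂) = 28.408 km/s.
Transfer-orbit speed at r₂: v_p = √[μ(2/r₂ − 1/a_t)] = 37.350 km/s.
Second burn Δv₂ = |v₂ − v_p| = 8.942 km/s.
Total Δv = Δv₁ + Δv₂ = 14.33 km/s.

Δv = 14.3 km/s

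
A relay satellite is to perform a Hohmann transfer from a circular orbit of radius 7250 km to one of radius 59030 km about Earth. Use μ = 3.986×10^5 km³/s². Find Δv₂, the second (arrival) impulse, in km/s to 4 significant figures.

Δv₂ = 1.383 km/s

Transfer-ellipse semi-major axis a_t = (r₁ + r₂)/2 = (7250 + 59030)/2 = 33140 km.
On the circular orbit at r = 59030 km, v_c = √(μ/r) = 2.5986 km/s.
Vis-viva on the transfer ellipse at r = 59030 km gives v_t = √[μ(2/r − 1/a_t)] = 1.2154 km/s.
Δv₂ = |v_t − v_c| = |1.2154 − 2.5986| = 1.383 km/s.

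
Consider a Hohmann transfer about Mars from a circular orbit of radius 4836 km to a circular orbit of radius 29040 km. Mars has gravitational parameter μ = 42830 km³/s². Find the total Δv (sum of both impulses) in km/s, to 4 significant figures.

Transfer-ellipse semi-major axis a_t = (r₁ + r₂)/2 = (4836 + 29040)/2 = 16938 km.
At r₁ the circular-orbit speed is v₁ = √(μ/r₁) = 2.9760 km/s.
Transfer-orbit speed at r₁ (vis-viva): v_p = √[μ(2/r₁ − 1/a_t)] = 3.8967 km/s.
First burn Δv₁ = |v_p − v₁| = 0.9207 km/s.
At r₂, v₂ = √(μ/r₂) = 1.2144 km/s.
Transfer-orbit speed at r₂: v_a = √[μ(2/r₂ − 1/a_t)] = 0.64891 km/s.
Second burn Δv₂ = |v₂ − v_a| = 0.5655 km/s.
Δv = Δv₁ + Δv₂ = 0.9207 + 0.5655 = 1.486 km/s.

Δv = 1.486 km/s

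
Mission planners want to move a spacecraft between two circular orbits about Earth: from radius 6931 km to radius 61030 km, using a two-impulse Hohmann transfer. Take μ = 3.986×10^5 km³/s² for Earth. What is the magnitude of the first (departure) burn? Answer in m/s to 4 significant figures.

The Hohmann ellipse has a_t = (r₁ + r₂)/2 = 33980.5 km.
Circular speed at r = 6931 km: v_c = √(μ/r) = 7.58352 km/s.
Vis-viva on the transfer ellipse at r = 6931 km gives v_t = √[μ(2/r − 1/a_t)] = 10.1631 km/s.
Δv₁ = |v_t − v_c| = |10.1631 − 7.58352| = 2.580 km/s.

Δv₁ = 2580 m/s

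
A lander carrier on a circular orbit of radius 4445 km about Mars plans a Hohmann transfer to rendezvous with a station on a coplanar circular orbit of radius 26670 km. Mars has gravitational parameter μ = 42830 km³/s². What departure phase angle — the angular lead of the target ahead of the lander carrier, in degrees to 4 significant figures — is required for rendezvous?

φ = 99.80°

Semi-major axis of the transfer orbit: a_t = (4445 + 26670)/2 = 15557.5 km.
The half-period of the transfer ellipse is t = π√(a_t³/μ) = 29457 s.
Target angular speed ω₂ = √(μ/r₂³) = 4.7516×10^-5 rad/s.
Angle swept by the target during transfer: ω₂·t = 1.3997 rad = 80.20°.
Arrival is 180° from departure on the ellipse, so φ = 180° − 80.20° = 99.80°.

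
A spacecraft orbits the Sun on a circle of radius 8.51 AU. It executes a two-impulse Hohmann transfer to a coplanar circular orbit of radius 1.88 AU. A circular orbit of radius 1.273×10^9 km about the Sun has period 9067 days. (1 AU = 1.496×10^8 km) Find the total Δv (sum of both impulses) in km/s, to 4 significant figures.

Δv = 10.15 km/s

From Kepler's third law T² = 4π²r³/μ at r = 1.273×10^9 km, T = 9067 days = 9067 × 86400 s = 7.833888×10^8 s: μ = 4π²r³/T² = 1.32706×10^11 km³/s².
In km: r₁ = 8.51 × 1.496×10^8 = 1.273096×10^9 km; r₂ = 1.88 × 1.496×10^8 = 2.81248×10^8 km.
Transfer-ellipse semi-major axis a_t = (r₁ + r₂)/2 = (1.273096×10^9 + 2.81248×10^8)/2 = 7.77172×10^8 km.
Circular speed at r₁: v₁ = √(μ/r₁) = √(1.32706×10^11/1.273096×10^9) = 10.21 km/s.
Transfer-orbit speed at r₁ (vis-viva): v_a = √[μ(2/r₁ − 1/a_t)] = 6.142 km/s.
First burn Δv₁ = |v_a − v₁| = 4.068 km/s.
Circular speed at r₂: v₂ = √(μ/r₂) = 21.72 km/s.
Transfer-orbit speed at r₂: v_p = √[μ(2/r₂ − 1/a_t)] = 27.80 km/s.
Second burn Δv₂ = |v₂ − v_p| = 6.080 km/s.
Total Δv = Δv₁ + Δv₂ = 10.15 km/s.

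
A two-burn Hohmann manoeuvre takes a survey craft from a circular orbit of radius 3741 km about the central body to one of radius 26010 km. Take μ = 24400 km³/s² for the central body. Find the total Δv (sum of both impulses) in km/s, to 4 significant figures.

Transfer-ellipse semi-major axis a_t = (r₁ + r₂)/2 = (3741 + 26010)/2 = 14875.5 km.
At r₁ the circular-orbit speed is v₁ = √(μ/r₁) = 2.553883 km/s.
On the transfer ellipse at r₁, vis-viva gives v_p = √[μ(2/r₁ − 1/a_t)] = 3.377034 km/s.
First burn Δv₁ = |v_p − v₁| = 0.8232 km/s.
Circular speed at r₂: v₂ = √(μ/r₂) = 0.96856 km/s.
Transfer-orbit speed at r₂: v_a = √[μ(2/r₂ − 1/a_t)] = 0.48572 km/s.
Second burn Δv₂ = |v₂ − v_a| = 0.4828 km/s.
Total Δv = Δv₁ + Δv₂ = 1.306 km/s.

Δv = 1.306 km/s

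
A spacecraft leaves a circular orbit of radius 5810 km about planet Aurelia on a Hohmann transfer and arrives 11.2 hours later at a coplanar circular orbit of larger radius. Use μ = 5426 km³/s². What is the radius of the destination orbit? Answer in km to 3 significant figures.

Transfer time t = 11.2 hours = 40320 s, and t = π√(a_t³/μ).
So a_t = (μ t²/π²)^(1/3) = (5426 × (40320)² / π²)^(1/3) = 9632.5 km.
Since a_t = (r₁ + r₂)/2, r₂ = 2a_t − r₁ = 2×9632.5 − 5810 = 13455 km.

r₂ = 13500 km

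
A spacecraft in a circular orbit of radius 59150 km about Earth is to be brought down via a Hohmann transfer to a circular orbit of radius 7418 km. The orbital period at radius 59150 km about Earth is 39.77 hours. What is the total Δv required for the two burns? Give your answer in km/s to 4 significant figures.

From Kepler's third law T² = 4π²r³/μ at r = 59150 km, T = 39.77 hours = 39.77 × 3600 s = 1.43172×10^5 s: μ = 4π²r³/T² = 3.98573×10^5 km³/s².
The Hohmann ellipse has a_t = (r₁ + r₂)/2 = 33284 km.
At r₁ the circular-orbit speed is v₁ = √(μ/r₁) = 2.5958 km/s.
On the transfer ellipse at r₁, vis-viva gives v_a = √[μ(2/r₁ − 1/a_t)] = 1.2255 km/s.
First burn Δv₁ = |v_a − v₁| = 1.370 km/s.
At r₂, v₂ = √(μ/r₂) = 7.330 km/s.
Transfer-orbit speed at r₂: v_p = √[μ(2/r₂ − 1/a_t)] = 9.772 km/s.
Second burn Δv₂ = |v₂ − v_p| = 2.442 km/s.
Total Δv = Δv₁ + Δv₂ = 3.812 km/s.

Δv = 3.812 km/s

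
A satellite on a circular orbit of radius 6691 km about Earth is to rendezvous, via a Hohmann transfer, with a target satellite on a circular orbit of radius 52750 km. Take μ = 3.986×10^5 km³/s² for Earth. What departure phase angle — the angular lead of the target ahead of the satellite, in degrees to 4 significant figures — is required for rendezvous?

The Hohmann ellipse has a_t = (r₁ + r₂)/2 = 29720.5 km.
Transfer time t = π√(a_t³/μ) = 25496 s.
Target angular speed ω₂ = √(μ/r₂³) = 5.2112×10^-5 rad/s.
Angle swept by the target during transfer: ω₂·t = 1.3286 rad = 76.12°.
The satellite traverses 180° on the transfer ellipse, so the target must lead by 180° − 76.12° = 103.9°.

φ = 103.9°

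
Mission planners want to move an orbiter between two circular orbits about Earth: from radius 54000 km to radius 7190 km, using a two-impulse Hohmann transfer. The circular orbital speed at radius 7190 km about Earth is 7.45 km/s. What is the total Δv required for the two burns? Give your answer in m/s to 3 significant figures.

From the circular-orbit relation v² = μ/r at r = 7190 km: μ = v²r = (7.45)² × 7190 = 3.99063×10^5 km³/s².
Semi-major axis of the transfer orbit: a_t = (54000 + 7190)/2 = 30595 km.
Circular speed at r₁: v₁ = √(μ/r₁) = √(3.99063×10^5/54000) = 2.71847 km/s.
On the transfer ellipse at r₁, vis-viva equation gives v_a = √[μ(2/r₁ − 1/a_t)] = 1.31784 km/s.
First burn Δv₁ = |v_a − v₁| = 1.4006 km/s.
Circular speed at r₂: v₂ = √(μ/r₂) = 7.4500 km/s.
Transfer-orbit speed at r₂: v_p = √[μ(2/r₂ − 1/a_t)] = 9.8976 km/s.
Second burn Δv₂ = |v₂ − v_p| = 2.4476 km/s.
Total Δv = Δv₁ + Δv₂ = 3.848 km/s.

Δv = 3850 m/s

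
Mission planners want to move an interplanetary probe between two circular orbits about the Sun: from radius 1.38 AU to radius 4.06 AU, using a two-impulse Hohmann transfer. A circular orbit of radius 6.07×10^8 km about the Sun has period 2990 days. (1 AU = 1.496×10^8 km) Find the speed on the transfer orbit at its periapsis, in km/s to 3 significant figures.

From Kepler's third law T² = 4π²r³/μ at r = 6.07×10^8 km, T = 2990 days = 2990 × 86400 s = 2.58336×10^8 s: μ = 4π²r³/T² = 1.32299×10^11 km³/s².
In km: r₁ = 1.38 × 1.496×10^8 = 2.06448×10^8 km; r₂ = 4.06 × 1.496×10^8 = 6.07376×10^8 km.
Transfer-ellipse semi-major axis a_t = (r₁ + r₂)/2 = (2.06448×10^8 + 6.07376×10^8)/2 = 4.06912×10^8 km.
At periapsis, r = 2.06448×10^8 km.
Vis-viva: v = √[μ(2/r − 1/a_t)] = √[1.32299×10^11 × (2/2.06448×10^8 − 1/4.06912×10^8)] = 30.93 km/s.

v = 30.9 km/s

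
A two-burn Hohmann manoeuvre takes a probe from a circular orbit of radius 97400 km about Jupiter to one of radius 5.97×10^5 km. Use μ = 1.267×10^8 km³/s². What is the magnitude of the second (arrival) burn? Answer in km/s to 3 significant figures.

Transfer-ellipse semi-major axis a_t = (r₁ + r₂)/2 = (97400 + 5.970×10^5)/2 = 3.472×10^5 km.
Circular speed at r = 5.970×10^5 km: v_c = √(μ/r) = 14.568 km/s.
Transfer-orbit speed at the same r (vis-viva, a = a_t): v_t = √[μ(2/r − 1/a_t)] = 7.7160 km/s.
Δv₂ = |v_t − v_c| = |7.7160 − 14.568| = 6.852 km/s.

Δv₂ = 6.85 km/s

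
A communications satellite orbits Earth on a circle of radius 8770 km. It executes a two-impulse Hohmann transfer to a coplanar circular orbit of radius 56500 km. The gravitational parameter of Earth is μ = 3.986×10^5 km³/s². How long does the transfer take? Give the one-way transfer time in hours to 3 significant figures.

t = 8.15 hours

Transfer-ellipse semi-major axis a_t = (r₁ + r₂)/2 = (8770 + 56500)/2 = 32635 km.
Half the transfer-orbit period gives t = π√(a_t³/μ) = 29340 s.
Converting: 29340 s ÷ 3600 s/hour = 8.15 hours.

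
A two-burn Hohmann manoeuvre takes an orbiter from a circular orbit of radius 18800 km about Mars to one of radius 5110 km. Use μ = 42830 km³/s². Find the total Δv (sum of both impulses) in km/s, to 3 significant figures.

The Hohmann ellipse has a_t = (r₁ + r₂)/2 = 11955 km.
At r₁ the circular-orbit speed is v₁ = √(μ/r₁) = 1.5094 km/s.
On the transfer ellipse at r₁, vis-viva equation gives v_a = √[μ(2/r₁ − 1/a_t)] = 0.98680 km/s.
First burn Δv₁ = |v_a − v₁| = 0.5226 km/s.
Circular speed at r₂: v₂ = √(μ/r₂) = 2.8951 km/s.
Transfer-orbit speed at r₂: v_p = √[μ(2/r₂ − 1/a_t)] = 3.6305 km/s.
Second burn Δv₂ = |v₂ − v_p| = 0.7354 km/s.
Δv = Δv₁ + Δv₂ = 0.5226 + 0.7354 = 1.258 km/s.

Δv = 1.26 km/s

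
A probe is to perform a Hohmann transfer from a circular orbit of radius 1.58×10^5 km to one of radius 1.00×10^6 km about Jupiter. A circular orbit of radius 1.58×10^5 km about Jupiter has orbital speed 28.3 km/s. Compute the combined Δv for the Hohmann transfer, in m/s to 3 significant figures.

Δv = 14300 m/s

From the circular-orbit relation v² = μ/r at r = 1.58×10^5 km: μ = v²r = (28.3)² × 1.58×10^5 = 1.26541×10^8 km³/s².
Transfer-ellipse semi-major axis a_t = (r₁ + r₂)/2 = (1.580×10^5 + 1.000×10^6)/2 = 5.790×10^5 km.
At r₁ the circular-orbit speed is v₁ = √(μ/r₁) = 28.3000 km/s.
Transfer-orbit speed at r₁ (vis-viva): v_p = √[μ(2/r₁ − 1/a_t)] = 37.1918 km/s.
First burn Δv₁ = |v_p − v₁| = 8.8918 km/s.
At r₂, v₂ = √(μ/r₂) = 11.249 km/s.
Transfer-orbit speed at r₂: v_a = √[μ(2/r₂ − 1/a_t)] = 5.8763 km/s.
Second burn Δv₂ = |v₂ − v_a| = 5.3727 km/s.
Δv = Δv₁ + Δv₂ = 8.8918 + 5.3727 = 14.26 km/s.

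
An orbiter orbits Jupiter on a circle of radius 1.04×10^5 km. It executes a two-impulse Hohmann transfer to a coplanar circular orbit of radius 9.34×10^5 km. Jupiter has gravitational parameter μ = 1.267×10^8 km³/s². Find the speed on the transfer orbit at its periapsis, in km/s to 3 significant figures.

v = 46.8 km/s

Semi-major axis of the transfer orbit: a_t = (1.040×10^5 + 9.340×10^5)/2 = 5.190×10^5 km.
At periapsis, r = 1.040×10^5 km.
Vis-viva: v = √[μ(2/r − 1/a_t)] = √[1.267×10^8 × (2/1.040×10^5 − 1/5.190×10^5)] = 46.82 km/s.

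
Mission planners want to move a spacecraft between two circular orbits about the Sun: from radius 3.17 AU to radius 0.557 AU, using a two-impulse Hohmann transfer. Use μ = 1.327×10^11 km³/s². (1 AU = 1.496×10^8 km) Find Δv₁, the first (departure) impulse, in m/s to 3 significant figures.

In km: r₁ = 3.17 × 1.496×10^8 = 4.74232×10^8 km; r₂ = 0.557 × 1.496×10^8 = 8.33272×10^7 km.
Transfer-ellipse semi-major axis a_t = (r₁ + r₂)/2 = (4.74232×10^8 + 8.33272×10^7)/2 = 2.787796×10^8 km.
On the circular orbit at r = 4.74232×10^8 km, v_c = √(μ/r) = 16.7278 km/s.
Vis-viva on the transfer ellipse at r = 4.74232×10^8 km gives v_t = √[μ(2/r − 1/a_t)] = 9.14540 km/s.
Δv₁ = |v_t − v_c| = |9.14540 − 16.7278| = 7.582 km/s.

Δv₁ = 7580 m/s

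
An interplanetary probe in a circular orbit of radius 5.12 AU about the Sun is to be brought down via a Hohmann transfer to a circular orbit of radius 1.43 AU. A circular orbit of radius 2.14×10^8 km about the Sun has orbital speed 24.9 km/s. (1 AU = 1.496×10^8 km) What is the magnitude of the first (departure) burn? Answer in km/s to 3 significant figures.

From the circular-orbit relation v² = μ/r at r = 2.14×10^8 km: μ = v²r = (24.9)² × 2.14×10^8 = 1.32682×10^11 km³/s².
In km: r₁ = 5.12 × 1.496×10^8 = 7.65952×10^8 km; r₂ = 1.43 × 1.496×10^8 = 2.13928×10^8 km.
The Hohmann ellipse has a_t = (r₁ + r₂)/2 = 4.8994×10^8 km.
Circular speed at r = 7.65952×10^8 km: v_c = √(μ/r) = 13.162 km/s.
Vis-viva on the transfer ellipse at r = 7.65952×10^8 km gives v_t = √[μ(2/r − 1/a_t)] = 8.6970 km/s.
Δv₁ = |v_t − v_c| = |8.6970 − 13.162| = 4.465 km/s.

Δv₁ = 4.46 km/s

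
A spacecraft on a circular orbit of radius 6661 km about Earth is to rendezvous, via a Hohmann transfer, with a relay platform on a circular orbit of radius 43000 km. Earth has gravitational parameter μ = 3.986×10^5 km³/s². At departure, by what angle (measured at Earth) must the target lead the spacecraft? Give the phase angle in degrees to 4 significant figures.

Semi-major axis of the transfer orbit: a_t = (6661 + 43000)/2 = 24830.5 km.
Transfer time t = π√(a_t³/μ) = 19470 s.
The target's mean motion on its circular orbit is ω₂ = √(μ/r₂³) = 7.0805×10^-5 rad/s.
Angle swept by the target during transfer: ω₂·t = 1.3786 rad = 78.99°.
Arrival is 180° from departure on the ellipse, so φ = 180° − 78.99° = 101.0°.

φ = 101.0°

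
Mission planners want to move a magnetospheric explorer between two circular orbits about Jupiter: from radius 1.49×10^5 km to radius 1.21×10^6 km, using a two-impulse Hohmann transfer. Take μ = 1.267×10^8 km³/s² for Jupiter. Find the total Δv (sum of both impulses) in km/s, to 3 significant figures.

Semi-major axis of the transfer orbit: a_t = (1.490×10^5 + 1.210×10^6)/2 = 6.795×10^5 km.
Circular speed at r₁: v₁ = √(μ/r₁) = √(1.267×10^8/1.490×10^5) = 29.161 km/s.
On the transfer ellipse at r₁, vis-viva gives v_p = √[μ(2/r₁ − 1/a_t)] = 38.913 km/s.
First burn Δv₁ = |v_p − v₁| = 9.752 km/s.
At r₂, v₂ = √(μ/r₂) = 10.233 km/s.
Transfer-orbit speed at r₂: v_a = √[μ(2/r₂ − 1/a_t)] = 4.7917 km/s.
Second burn Δv₂ = |v₂ − v_a| = 5.441 km/s.
Total Δv = Δv₁ + Δv₂ = 15.19 km/s.

Δv = 15.2 km/s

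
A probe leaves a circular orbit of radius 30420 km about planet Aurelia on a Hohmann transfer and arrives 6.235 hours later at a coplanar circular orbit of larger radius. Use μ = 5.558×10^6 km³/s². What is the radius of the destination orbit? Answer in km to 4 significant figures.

r₂ = 1.010×10^5 km

Transfer time t = 6.235 hours = 22446 s, and t = π√(a_t³/μ).
So a_t = (μ t²/π²)^(1/3) = (5.558×10^6 × (22446)² / π²)^(1/3) = 65710 km.
Since a_t = (r₁ + r₂)/2, r₂ = 2a_t − r₁ = 2×65710 − 30420 = 1.010×10^5 km.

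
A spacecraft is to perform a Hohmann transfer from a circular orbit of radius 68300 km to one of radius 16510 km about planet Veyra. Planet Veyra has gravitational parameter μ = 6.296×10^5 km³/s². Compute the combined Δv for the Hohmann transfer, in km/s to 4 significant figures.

Δv = 2.804 km/s

Transfer-ellipse semi-major axis a_t = (r₁ + r₂)/2 = (68300 + 16510)/2 = 42405 km.
At r₁ the circular-orbit speed is v₁ = √(μ/r₁) = 3.036 km/s.
Transfer-orbit speed at r₁ (vis-viva equation): v_a = √[μ(2/r₁ − 1/a_t)] = 1.894 km/s.
First burn Δv₁ = |v_a − v₁| = 1.142 km/s.
Circular speed at r₂: v₂ = √(μ/r₂) = 6.175 km/s.
Transfer-orbit speed at r₂: v_p = √[μ(2/r₂ − 1/a_t)] = 7.837 km/s.
Second burn Δv₂ = |v₂ − v_p| = 1.662 km/s.
Total Δv = Δv₁ + Δv₂ = 2.804 km/s.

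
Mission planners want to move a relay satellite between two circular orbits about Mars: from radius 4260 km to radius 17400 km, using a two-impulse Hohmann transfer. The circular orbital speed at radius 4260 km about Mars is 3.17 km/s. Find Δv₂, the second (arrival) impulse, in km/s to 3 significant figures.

From the circular-orbit relation v² = μ/r at r = 4260 km: μ = v²r = (3.17)² × 4260 = 42808.3 km³/s².
Semi-major axis of the transfer orbit: a_t = (4260 + 17400)/2 = 10830 km.
On the circular orbit at r = 17400 km, v_c = √(μ/r) = 1.5685 km/s.
Transfer-orbit speed at the same r (vis-viva, a = a_t): v_t = √[μ(2/r − 1/a_t)] = 0.98374 km/s.
Δv₂ = |v_t − v_c| = |0.98374 − 1.5685| = 0.5848 km/s.

Δv₂ = 0.585 km/s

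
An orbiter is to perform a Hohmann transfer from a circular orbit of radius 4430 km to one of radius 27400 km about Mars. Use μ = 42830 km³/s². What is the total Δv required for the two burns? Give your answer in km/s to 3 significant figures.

Transfer-ellipse semi-major axis a_t = (r₁ + r₂)/2 = (4430 + 27400)/2 = 15915 km.
Circular speed at r₁: v₁ = √(μ/r₁) = √(42830/4430) = 3.10937 km/s.
Transfer-orbit speed at r₁ (vis-viva equation): v_p = √[μ(2/r₁ − 1/a_t)] = 4.07985 km/s.
First burn Δv₁ = |v_p − v₁| = 0.9705 km/s.
At r₂, v₂ = √(μ/r₂) = 1.25026 km/s.
Transfer-orbit speed at r₂: v_a = √[μ(2/r₂ − 1/a_t)] = 0.659625 km/s.
Second burn Δv₂ = |v₂ − v_a| = 0.5906 km/s.
Δv = Δv₁ + Δv₂ = 0.9705 + 0.5906 = 1.561 km/s.

Δv = 1.56 km/s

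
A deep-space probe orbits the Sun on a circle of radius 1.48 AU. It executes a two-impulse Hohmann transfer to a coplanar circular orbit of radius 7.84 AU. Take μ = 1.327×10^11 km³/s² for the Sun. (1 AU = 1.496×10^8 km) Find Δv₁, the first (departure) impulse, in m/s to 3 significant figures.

In km: r₁ = 1.48 × 1.496×10^8 = 2.21408×10^8 km; r₂ = 7.84 × 1.496×10^8 = 1.172864×10^9 km.
Transfer-ellipse semi-major axis a_t = (r₁ + r₂)/2 = (2.21408×10^8 + 1.172864×10^9)/2 = 6.97136×10^8 km.
Circular speed at r = 2.21408×10^8 km: v_c = √(μ/r) = 24.4815 km/s.
Transfer-orbit speed at the same r (vis-viva, a = a_t): v_t = √[μ(2/r − 1/a_t)] = 31.7544 km/s.
Δv₁ = |v_t − v_c| = |31.7544 − 24.4815| = 7.273 km/s.

Δv₁ = 7270 m/s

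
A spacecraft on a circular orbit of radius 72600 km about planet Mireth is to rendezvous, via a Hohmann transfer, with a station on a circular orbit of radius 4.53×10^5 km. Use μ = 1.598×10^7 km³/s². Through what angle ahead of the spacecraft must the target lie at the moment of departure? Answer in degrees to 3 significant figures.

Transfer-ellipse semi-major axis a_t = (r₁ + r₂)/2 = (72600 + 4.530×10^5)/2 = 2.628×10^5 km.
Transfer time t = π√(a_t³/μ) = 1.0588×10^5 s.
The target's mean motion on its circular orbit is ω₂ = √(μ/r₂³) = 1.3111×10^-5 rad/s.
Angle swept by the target during transfer: ω₂·t = 1.3882 rad = 79.54°.
Arrival is 180° from departure on the ellipse, so φ = 180° − 79.54° = 100°.

φ = 100°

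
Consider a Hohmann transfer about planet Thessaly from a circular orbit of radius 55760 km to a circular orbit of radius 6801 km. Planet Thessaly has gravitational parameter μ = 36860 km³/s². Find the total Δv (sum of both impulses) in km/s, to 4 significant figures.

Δv = 1.214 km/s

Semi-major axis of the transfer orbit: a_t = (55760 + 6801)/2 = 31280.5 km.
Circular speed at r₁: v₁ = √(μ/r₁) = √(36860/55760) = 0.8130 km/s.
On the transfer ellipse at r₁, v² = μ(2/r − 1/a) gives v_a = √[μ(2/r₁ − 1/a_t)] = 0.3791 km/s.
First burn Δv₁ = |v_a − v₁| = 0.4339 km/s.
Circular speed at r₂: v₂ = √(μ/r₂) = 2.3280 km/s.
Transfer-orbit speed at r₂: v_p = √[μ(2/r₂ − 1/a_t)] = 3.1082 km/s.
Second burn Δv₂ = |v₂ − v_p| = 0.7802 km/s.
Total Δv = Δv₁ + Δv₂ = 1.214 km/s.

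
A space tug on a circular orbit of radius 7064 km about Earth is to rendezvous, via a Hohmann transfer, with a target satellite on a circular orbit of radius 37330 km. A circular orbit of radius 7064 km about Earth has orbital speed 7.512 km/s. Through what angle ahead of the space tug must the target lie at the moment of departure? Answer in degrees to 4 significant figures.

φ = 97.47°

From the circular-orbit relation v² = μ/r at r = 7064 km: μ = v²r = (7.512)² × 7064 = 3.98623×10^5 km³/s².
Semi-major axis of the transfer orbit: a_t = (7064 + 37330)/2 = 22197 km.
The half-period of the transfer ellipse is t = π√(a_t³/μ) = 16455.5 s.
The target's mean motion on its circular orbit is ω₂ = √(μ/r₂³) = 8.75375×10^-5 rad/s.
Angle swept by the target during transfer: ω₂·t = 1.4405 rad = 82.53°.
The space tug traverses 180° on the transfer ellipse, so the target must lead by 180° − 82.53° = 97.47°.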